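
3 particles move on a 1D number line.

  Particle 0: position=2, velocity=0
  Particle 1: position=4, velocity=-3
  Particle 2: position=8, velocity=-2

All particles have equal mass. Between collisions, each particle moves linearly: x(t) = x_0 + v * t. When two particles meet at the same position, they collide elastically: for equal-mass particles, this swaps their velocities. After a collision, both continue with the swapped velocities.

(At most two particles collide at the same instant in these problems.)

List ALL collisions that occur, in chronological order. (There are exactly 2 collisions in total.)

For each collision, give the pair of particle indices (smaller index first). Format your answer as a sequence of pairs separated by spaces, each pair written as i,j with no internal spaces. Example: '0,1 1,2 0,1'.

Collision at t=2/3: particles 0 and 1 swap velocities; positions: p0=2 p1=2 p2=20/3; velocities now: v0=-3 v1=0 v2=-2
Collision at t=3: particles 1 and 2 swap velocities; positions: p0=-5 p1=2 p2=2; velocities now: v0=-3 v1=-2 v2=0

Answer: 0,1 1,2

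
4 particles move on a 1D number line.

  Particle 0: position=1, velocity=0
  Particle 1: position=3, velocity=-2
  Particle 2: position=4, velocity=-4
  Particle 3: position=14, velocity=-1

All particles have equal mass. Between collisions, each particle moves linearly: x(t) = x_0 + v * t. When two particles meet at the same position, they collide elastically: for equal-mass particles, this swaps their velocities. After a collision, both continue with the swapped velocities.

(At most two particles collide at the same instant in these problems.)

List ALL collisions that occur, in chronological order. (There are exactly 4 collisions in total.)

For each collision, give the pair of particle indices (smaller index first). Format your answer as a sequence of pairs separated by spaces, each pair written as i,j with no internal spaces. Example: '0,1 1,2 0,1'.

Answer: 1,2 0,1 1,2 2,3

Derivation:
Collision at t=1/2: particles 1 and 2 swap velocities; positions: p0=1 p1=2 p2=2 p3=27/2; velocities now: v0=0 v1=-4 v2=-2 v3=-1
Collision at t=3/4: particles 0 and 1 swap velocities; positions: p0=1 p1=1 p2=3/2 p3=53/4; velocities now: v0=-4 v1=0 v2=-2 v3=-1
Collision at t=1: particles 1 and 2 swap velocities; positions: p0=0 p1=1 p2=1 p3=13; velocities now: v0=-4 v1=-2 v2=0 v3=-1
Collision at t=13: particles 2 and 3 swap velocities; positions: p0=-48 p1=-23 p2=1 p3=1; velocities now: v0=-4 v1=-2 v2=-1 v3=0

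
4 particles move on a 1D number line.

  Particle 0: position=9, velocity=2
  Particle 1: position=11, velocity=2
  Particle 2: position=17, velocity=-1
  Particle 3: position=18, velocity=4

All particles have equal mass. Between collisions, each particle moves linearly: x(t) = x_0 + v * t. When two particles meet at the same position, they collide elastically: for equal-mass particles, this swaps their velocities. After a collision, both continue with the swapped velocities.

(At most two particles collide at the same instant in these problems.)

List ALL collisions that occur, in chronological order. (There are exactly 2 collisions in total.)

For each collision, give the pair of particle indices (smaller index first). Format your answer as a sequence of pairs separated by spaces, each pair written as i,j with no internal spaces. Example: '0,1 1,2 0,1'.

Answer: 1,2 0,1

Derivation:
Collision at t=2: particles 1 and 2 swap velocities; positions: p0=13 p1=15 p2=15 p3=26; velocities now: v0=2 v1=-1 v2=2 v3=4
Collision at t=8/3: particles 0 and 1 swap velocities; positions: p0=43/3 p1=43/3 p2=49/3 p3=86/3; velocities now: v0=-1 v1=2 v2=2 v3=4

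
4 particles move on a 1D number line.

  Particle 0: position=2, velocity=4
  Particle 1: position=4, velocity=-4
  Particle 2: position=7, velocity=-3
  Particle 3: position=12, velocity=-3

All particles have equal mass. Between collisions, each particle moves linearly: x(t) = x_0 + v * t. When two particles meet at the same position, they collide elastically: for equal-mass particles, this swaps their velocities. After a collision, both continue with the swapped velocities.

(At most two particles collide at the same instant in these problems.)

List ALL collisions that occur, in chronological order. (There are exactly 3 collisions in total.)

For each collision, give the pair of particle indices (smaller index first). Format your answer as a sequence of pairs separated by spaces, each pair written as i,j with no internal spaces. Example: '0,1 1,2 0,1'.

Collision at t=1/4: particles 0 and 1 swap velocities; positions: p0=3 p1=3 p2=25/4 p3=45/4; velocities now: v0=-4 v1=4 v2=-3 v3=-3
Collision at t=5/7: particles 1 and 2 swap velocities; positions: p0=8/7 p1=34/7 p2=34/7 p3=69/7; velocities now: v0=-4 v1=-3 v2=4 v3=-3
Collision at t=10/7: particles 2 and 3 swap velocities; positions: p0=-12/7 p1=19/7 p2=54/7 p3=54/7; velocities now: v0=-4 v1=-3 v2=-3 v3=4

Answer: 0,1 1,2 2,3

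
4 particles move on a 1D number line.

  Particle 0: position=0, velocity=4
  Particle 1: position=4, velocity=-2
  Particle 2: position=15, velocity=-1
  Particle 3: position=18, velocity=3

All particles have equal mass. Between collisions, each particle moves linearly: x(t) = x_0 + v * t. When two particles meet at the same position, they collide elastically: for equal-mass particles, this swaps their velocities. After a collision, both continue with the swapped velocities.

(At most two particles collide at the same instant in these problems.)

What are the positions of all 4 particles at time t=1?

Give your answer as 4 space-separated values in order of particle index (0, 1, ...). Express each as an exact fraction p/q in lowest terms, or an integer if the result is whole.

Collision at t=2/3: particles 0 and 1 swap velocities; positions: p0=8/3 p1=8/3 p2=43/3 p3=20; velocities now: v0=-2 v1=4 v2=-1 v3=3
Advance to t=1 (no further collisions before then); velocities: v0=-2 v1=4 v2=-1 v3=3; positions = 2 4 14 21

Answer: 2 4 14 21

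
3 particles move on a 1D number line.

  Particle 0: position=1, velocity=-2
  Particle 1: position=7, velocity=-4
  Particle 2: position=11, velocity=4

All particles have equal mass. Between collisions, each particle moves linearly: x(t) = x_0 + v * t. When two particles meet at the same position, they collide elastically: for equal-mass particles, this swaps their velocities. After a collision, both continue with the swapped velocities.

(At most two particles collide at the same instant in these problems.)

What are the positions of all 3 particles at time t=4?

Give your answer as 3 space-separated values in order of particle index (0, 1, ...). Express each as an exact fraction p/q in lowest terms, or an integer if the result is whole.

Collision at t=3: particles 0 and 1 swap velocities; positions: p0=-5 p1=-5 p2=23; velocities now: v0=-4 v1=-2 v2=4
Advance to t=4 (no further collisions before then); velocities: v0=-4 v1=-2 v2=4; positions = -9 -7 27

Answer: -9 -7 27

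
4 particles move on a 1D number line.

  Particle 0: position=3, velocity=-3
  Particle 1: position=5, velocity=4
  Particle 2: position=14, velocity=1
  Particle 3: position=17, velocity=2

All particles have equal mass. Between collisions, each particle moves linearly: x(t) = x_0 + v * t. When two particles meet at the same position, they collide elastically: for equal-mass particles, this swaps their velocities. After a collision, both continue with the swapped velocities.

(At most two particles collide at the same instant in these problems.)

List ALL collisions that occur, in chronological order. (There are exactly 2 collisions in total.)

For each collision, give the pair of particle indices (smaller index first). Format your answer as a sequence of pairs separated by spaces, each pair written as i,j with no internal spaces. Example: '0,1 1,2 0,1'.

Answer: 1,2 2,3

Derivation:
Collision at t=3: particles 1 and 2 swap velocities; positions: p0=-6 p1=17 p2=17 p3=23; velocities now: v0=-3 v1=1 v2=4 v3=2
Collision at t=6: particles 2 and 3 swap velocities; positions: p0=-15 p1=20 p2=29 p3=29; velocities now: v0=-3 v1=1 v2=2 v3=4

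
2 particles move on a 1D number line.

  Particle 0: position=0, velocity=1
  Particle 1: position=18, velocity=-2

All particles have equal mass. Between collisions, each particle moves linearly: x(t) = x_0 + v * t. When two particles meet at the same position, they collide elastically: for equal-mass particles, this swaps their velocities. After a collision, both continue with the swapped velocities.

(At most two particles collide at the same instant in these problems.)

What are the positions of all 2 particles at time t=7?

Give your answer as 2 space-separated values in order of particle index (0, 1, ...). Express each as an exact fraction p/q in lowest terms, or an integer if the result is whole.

Answer: 4 7

Derivation:
Collision at t=6: particles 0 and 1 swap velocities; positions: p0=6 p1=6; velocities now: v0=-2 v1=1
Advance to t=7 (no further collisions before then); velocities: v0=-2 v1=1; positions = 4 7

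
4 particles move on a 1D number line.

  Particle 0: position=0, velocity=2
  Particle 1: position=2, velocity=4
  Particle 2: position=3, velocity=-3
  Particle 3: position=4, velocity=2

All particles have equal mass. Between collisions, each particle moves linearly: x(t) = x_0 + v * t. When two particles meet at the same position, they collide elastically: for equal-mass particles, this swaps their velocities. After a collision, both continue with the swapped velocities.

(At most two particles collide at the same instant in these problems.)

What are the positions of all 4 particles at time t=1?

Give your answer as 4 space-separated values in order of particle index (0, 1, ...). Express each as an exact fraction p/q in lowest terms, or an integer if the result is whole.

Collision at t=1/7: particles 1 and 2 swap velocities; positions: p0=2/7 p1=18/7 p2=18/7 p3=30/7; velocities now: v0=2 v1=-3 v2=4 v3=2
Collision at t=3/5: particles 0 and 1 swap velocities; positions: p0=6/5 p1=6/5 p2=22/5 p3=26/5; velocities now: v0=-3 v1=2 v2=4 v3=2
Collision at t=1: particles 2 and 3 swap velocities; positions: p0=0 p1=2 p2=6 p3=6; velocities now: v0=-3 v1=2 v2=2 v3=4
Advance to t=1 (no further collisions before then); velocities: v0=-3 v1=2 v2=2 v3=4; positions = 0 2 6 6

Answer: 0 2 6 6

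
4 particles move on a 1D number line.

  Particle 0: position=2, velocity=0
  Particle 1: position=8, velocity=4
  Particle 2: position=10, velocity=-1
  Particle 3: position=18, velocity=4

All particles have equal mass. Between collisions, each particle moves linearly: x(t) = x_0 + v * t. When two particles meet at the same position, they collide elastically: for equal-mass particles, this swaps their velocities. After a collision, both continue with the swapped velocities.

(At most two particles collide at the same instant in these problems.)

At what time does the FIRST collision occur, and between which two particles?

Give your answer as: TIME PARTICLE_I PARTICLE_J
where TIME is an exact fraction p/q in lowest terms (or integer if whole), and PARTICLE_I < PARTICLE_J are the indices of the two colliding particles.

Answer: 2/5 1 2

Derivation:
Pair (0,1): pos 2,8 vel 0,4 -> not approaching (rel speed -4 <= 0)
Pair (1,2): pos 8,10 vel 4,-1 -> gap=2, closing at 5/unit, collide at t=2/5
Pair (2,3): pos 10,18 vel -1,4 -> not approaching (rel speed -5 <= 0)
Earliest collision: t=2/5 between 1 and 2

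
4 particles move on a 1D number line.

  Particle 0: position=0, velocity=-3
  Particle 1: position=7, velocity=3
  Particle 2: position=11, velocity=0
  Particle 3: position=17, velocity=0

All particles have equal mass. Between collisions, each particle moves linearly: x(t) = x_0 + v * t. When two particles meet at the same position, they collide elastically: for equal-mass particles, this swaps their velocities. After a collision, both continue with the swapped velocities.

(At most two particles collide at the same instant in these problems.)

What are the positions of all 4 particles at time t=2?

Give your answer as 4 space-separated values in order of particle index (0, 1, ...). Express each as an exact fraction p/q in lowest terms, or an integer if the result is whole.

Collision at t=4/3: particles 1 and 2 swap velocities; positions: p0=-4 p1=11 p2=11 p3=17; velocities now: v0=-3 v1=0 v2=3 v3=0
Advance to t=2 (no further collisions before then); velocities: v0=-3 v1=0 v2=3 v3=0; positions = -6 11 13 17

Answer: -6 11 13 17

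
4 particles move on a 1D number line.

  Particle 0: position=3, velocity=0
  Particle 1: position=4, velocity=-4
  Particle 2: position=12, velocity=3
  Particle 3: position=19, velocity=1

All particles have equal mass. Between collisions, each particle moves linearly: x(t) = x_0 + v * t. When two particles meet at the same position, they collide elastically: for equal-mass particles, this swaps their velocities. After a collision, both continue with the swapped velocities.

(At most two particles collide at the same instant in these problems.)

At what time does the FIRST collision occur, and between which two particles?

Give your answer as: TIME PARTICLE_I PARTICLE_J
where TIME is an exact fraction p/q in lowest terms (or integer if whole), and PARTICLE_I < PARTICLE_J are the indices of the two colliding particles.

Pair (0,1): pos 3,4 vel 0,-4 -> gap=1, closing at 4/unit, collide at t=1/4
Pair (1,2): pos 4,12 vel -4,3 -> not approaching (rel speed -7 <= 0)
Pair (2,3): pos 12,19 vel 3,1 -> gap=7, closing at 2/unit, collide at t=7/2
Earliest collision: t=1/4 between 0 and 1

Answer: 1/4 0 1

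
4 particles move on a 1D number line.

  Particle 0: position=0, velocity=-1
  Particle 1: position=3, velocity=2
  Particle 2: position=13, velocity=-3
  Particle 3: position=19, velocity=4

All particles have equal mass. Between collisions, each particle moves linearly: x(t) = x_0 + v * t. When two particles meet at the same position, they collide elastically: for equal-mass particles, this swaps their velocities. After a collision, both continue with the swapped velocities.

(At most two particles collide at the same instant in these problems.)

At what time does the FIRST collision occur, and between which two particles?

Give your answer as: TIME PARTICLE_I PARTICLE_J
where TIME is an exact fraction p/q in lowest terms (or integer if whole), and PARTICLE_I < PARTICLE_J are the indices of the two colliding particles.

Pair (0,1): pos 0,3 vel -1,2 -> not approaching (rel speed -3 <= 0)
Pair (1,2): pos 3,13 vel 2,-3 -> gap=10, closing at 5/unit, collide at t=2
Pair (2,3): pos 13,19 vel -3,4 -> not approaching (rel speed -7 <= 0)
Earliest collision: t=2 between 1 and 2

Answer: 2 1 2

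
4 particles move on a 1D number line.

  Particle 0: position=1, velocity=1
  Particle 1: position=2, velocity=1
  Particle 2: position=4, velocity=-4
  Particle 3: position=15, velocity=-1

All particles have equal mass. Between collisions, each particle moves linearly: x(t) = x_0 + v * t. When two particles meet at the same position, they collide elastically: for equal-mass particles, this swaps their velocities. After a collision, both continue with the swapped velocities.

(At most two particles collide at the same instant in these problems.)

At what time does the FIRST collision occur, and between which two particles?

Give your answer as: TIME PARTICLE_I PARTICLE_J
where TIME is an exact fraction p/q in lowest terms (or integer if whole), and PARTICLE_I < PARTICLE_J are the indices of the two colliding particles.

Pair (0,1): pos 1,2 vel 1,1 -> not approaching (rel speed 0 <= 0)
Pair (1,2): pos 2,4 vel 1,-4 -> gap=2, closing at 5/unit, collide at t=2/5
Pair (2,3): pos 4,15 vel -4,-1 -> not approaching (rel speed -3 <= 0)
Earliest collision: t=2/5 between 1 and 2

Answer: 2/5 1 2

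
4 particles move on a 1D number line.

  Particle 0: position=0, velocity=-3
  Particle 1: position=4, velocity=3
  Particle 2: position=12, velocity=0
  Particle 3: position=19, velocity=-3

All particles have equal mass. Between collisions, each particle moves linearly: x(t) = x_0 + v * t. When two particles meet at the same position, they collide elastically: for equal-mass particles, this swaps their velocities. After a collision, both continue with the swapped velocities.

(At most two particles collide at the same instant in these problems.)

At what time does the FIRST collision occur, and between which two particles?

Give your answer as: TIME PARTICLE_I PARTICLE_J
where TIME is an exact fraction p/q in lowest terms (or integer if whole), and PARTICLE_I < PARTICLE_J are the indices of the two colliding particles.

Pair (0,1): pos 0,4 vel -3,3 -> not approaching (rel speed -6 <= 0)
Pair (1,2): pos 4,12 vel 3,0 -> gap=8, closing at 3/unit, collide at t=8/3
Pair (2,3): pos 12,19 vel 0,-3 -> gap=7, closing at 3/unit, collide at t=7/3
Earliest collision: t=7/3 between 2 and 3

Answer: 7/3 2 3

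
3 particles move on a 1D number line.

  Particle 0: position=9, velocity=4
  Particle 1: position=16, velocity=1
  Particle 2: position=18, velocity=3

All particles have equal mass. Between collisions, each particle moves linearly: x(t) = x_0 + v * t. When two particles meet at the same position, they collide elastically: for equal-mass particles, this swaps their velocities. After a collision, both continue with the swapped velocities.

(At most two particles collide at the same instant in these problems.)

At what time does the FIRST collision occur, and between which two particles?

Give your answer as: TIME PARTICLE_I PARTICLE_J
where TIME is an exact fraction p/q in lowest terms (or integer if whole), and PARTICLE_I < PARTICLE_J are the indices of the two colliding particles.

Pair (0,1): pos 9,16 vel 4,1 -> gap=7, closing at 3/unit, collide at t=7/3
Pair (1,2): pos 16,18 vel 1,3 -> not approaching (rel speed -2 <= 0)
Earliest collision: t=7/3 between 0 and 1

Answer: 7/3 0 1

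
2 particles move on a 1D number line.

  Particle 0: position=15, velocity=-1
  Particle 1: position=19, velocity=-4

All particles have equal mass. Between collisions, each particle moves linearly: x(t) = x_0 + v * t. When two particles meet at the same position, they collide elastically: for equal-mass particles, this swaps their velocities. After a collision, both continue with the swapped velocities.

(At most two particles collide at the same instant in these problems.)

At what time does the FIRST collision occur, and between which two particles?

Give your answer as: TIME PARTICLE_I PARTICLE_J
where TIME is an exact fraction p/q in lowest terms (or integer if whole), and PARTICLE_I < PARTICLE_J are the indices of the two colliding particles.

Pair (0,1): pos 15,19 vel -1,-4 -> gap=4, closing at 3/unit, collide at t=4/3
Earliest collision: t=4/3 between 0 and 1

Answer: 4/3 0 1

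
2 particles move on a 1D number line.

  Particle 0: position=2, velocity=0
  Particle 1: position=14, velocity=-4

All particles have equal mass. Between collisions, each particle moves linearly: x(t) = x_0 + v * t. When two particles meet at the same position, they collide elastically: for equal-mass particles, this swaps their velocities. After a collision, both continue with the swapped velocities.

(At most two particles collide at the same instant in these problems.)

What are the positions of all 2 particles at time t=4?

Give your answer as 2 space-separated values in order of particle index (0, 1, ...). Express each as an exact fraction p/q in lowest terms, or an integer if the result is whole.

Collision at t=3: particles 0 and 1 swap velocities; positions: p0=2 p1=2; velocities now: v0=-4 v1=0
Advance to t=4 (no further collisions before then); velocities: v0=-4 v1=0; positions = -2 2

Answer: -2 2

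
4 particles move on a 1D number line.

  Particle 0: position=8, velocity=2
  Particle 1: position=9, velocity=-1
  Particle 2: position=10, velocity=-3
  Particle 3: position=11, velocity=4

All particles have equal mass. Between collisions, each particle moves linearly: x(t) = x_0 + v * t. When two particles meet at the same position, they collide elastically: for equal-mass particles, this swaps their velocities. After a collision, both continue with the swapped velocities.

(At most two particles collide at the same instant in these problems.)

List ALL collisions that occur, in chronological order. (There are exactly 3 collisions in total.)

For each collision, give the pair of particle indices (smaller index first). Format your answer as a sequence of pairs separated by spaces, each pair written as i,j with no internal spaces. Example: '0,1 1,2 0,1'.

Answer: 0,1 1,2 0,1

Derivation:
Collision at t=1/3: particles 0 and 1 swap velocities; positions: p0=26/3 p1=26/3 p2=9 p3=37/3; velocities now: v0=-1 v1=2 v2=-3 v3=4
Collision at t=2/5: particles 1 and 2 swap velocities; positions: p0=43/5 p1=44/5 p2=44/5 p3=63/5; velocities now: v0=-1 v1=-3 v2=2 v3=4
Collision at t=1/2: particles 0 and 1 swap velocities; positions: p0=17/2 p1=17/2 p2=9 p3=13; velocities now: v0=-3 v1=-1 v2=2 v3=4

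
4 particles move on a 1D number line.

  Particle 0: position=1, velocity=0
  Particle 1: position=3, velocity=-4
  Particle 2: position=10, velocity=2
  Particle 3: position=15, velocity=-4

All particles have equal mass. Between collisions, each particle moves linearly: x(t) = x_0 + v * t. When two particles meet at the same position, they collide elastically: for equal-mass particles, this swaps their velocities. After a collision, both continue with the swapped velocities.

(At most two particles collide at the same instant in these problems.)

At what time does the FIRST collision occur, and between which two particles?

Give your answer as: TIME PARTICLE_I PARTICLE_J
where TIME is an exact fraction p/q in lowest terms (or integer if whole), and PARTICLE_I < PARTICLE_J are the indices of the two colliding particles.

Pair (0,1): pos 1,3 vel 0,-4 -> gap=2, closing at 4/unit, collide at t=1/2
Pair (1,2): pos 3,10 vel -4,2 -> not approaching (rel speed -6 <= 0)
Pair (2,3): pos 10,15 vel 2,-4 -> gap=5, closing at 6/unit, collide at t=5/6
Earliest collision: t=1/2 between 0 and 1

Answer: 1/2 0 1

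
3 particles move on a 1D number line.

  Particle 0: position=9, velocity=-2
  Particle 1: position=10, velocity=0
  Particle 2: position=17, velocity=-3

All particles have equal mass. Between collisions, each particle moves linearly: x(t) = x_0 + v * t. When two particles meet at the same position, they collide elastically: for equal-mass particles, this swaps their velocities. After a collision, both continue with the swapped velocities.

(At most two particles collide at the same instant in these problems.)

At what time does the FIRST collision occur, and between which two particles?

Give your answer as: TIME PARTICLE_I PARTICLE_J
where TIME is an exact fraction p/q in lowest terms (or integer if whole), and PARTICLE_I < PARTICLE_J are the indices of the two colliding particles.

Answer: 7/3 1 2

Derivation:
Pair (0,1): pos 9,10 vel -2,0 -> not approaching (rel speed -2 <= 0)
Pair (1,2): pos 10,17 vel 0,-3 -> gap=7, closing at 3/unit, collide at t=7/3
Earliest collision: t=7/3 between 1 and 2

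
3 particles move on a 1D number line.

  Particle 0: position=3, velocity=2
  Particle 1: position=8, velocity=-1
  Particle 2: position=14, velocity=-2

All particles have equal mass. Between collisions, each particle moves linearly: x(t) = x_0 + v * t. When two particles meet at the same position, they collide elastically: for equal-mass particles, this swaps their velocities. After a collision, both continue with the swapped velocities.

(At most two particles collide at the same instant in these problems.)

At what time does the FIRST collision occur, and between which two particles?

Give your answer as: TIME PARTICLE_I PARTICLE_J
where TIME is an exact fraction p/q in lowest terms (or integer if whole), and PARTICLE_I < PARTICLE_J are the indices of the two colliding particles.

Answer: 5/3 0 1

Derivation:
Pair (0,1): pos 3,8 vel 2,-1 -> gap=5, closing at 3/unit, collide at t=5/3
Pair (1,2): pos 8,14 vel -1,-2 -> gap=6, closing at 1/unit, collide at t=6
Earliest collision: t=5/3 between 0 and 1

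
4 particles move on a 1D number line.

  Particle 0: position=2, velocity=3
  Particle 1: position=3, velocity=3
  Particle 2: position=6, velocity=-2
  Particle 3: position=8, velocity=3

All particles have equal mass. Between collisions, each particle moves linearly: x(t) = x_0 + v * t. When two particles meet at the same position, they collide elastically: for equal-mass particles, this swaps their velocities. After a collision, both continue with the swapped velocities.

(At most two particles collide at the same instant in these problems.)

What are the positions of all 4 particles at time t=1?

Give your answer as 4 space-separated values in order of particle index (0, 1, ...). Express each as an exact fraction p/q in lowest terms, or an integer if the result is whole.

Collision at t=3/5: particles 1 and 2 swap velocities; positions: p0=19/5 p1=24/5 p2=24/5 p3=49/5; velocities now: v0=3 v1=-2 v2=3 v3=3
Collision at t=4/5: particles 0 and 1 swap velocities; positions: p0=22/5 p1=22/5 p2=27/5 p3=52/5; velocities now: v0=-2 v1=3 v2=3 v3=3
Advance to t=1 (no further collisions before then); velocities: v0=-2 v1=3 v2=3 v3=3; positions = 4 5 6 11

Answer: 4 5 6 11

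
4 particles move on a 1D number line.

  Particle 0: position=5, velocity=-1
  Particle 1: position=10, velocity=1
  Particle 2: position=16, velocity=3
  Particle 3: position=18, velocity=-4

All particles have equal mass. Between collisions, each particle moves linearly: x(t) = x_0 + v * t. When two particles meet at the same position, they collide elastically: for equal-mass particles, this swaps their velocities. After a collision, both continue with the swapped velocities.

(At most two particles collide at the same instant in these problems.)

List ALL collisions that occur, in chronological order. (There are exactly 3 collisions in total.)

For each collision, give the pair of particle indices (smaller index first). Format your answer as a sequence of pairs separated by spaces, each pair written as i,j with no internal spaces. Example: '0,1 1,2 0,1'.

Answer: 2,3 1,2 0,1

Derivation:
Collision at t=2/7: particles 2 and 3 swap velocities; positions: p0=33/7 p1=72/7 p2=118/7 p3=118/7; velocities now: v0=-1 v1=1 v2=-4 v3=3
Collision at t=8/5: particles 1 and 2 swap velocities; positions: p0=17/5 p1=58/5 p2=58/5 p3=104/5; velocities now: v0=-1 v1=-4 v2=1 v3=3
Collision at t=13/3: particles 0 and 1 swap velocities; positions: p0=2/3 p1=2/3 p2=43/3 p3=29; velocities now: v0=-4 v1=-1 v2=1 v3=3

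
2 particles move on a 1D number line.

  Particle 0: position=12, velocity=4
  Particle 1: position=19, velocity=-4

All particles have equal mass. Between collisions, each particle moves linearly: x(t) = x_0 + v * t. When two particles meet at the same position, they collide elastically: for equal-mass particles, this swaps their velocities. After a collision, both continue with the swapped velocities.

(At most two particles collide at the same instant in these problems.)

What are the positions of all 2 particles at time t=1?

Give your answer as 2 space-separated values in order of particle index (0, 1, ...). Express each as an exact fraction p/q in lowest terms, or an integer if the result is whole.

Answer: 15 16

Derivation:
Collision at t=7/8: particles 0 and 1 swap velocities; positions: p0=31/2 p1=31/2; velocities now: v0=-4 v1=4
Advance to t=1 (no further collisions before then); velocities: v0=-4 v1=4; positions = 15 16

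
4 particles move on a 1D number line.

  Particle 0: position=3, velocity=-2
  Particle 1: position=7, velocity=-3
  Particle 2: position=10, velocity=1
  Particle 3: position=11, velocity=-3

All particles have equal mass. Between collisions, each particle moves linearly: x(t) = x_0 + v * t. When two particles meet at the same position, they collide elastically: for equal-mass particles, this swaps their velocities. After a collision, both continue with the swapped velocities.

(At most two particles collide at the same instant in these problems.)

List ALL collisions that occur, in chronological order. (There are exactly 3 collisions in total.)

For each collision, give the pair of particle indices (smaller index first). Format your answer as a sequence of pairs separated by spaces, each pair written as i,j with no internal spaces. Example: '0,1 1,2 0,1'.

Answer: 2,3 0,1 1,2

Derivation:
Collision at t=1/4: particles 2 and 3 swap velocities; positions: p0=5/2 p1=25/4 p2=41/4 p3=41/4; velocities now: v0=-2 v1=-3 v2=-3 v3=1
Collision at t=4: particles 0 and 1 swap velocities; positions: p0=-5 p1=-5 p2=-1 p3=14; velocities now: v0=-3 v1=-2 v2=-3 v3=1
Collision at t=8: particles 1 and 2 swap velocities; positions: p0=-17 p1=-13 p2=-13 p3=18; velocities now: v0=-3 v1=-3 v2=-2 v3=1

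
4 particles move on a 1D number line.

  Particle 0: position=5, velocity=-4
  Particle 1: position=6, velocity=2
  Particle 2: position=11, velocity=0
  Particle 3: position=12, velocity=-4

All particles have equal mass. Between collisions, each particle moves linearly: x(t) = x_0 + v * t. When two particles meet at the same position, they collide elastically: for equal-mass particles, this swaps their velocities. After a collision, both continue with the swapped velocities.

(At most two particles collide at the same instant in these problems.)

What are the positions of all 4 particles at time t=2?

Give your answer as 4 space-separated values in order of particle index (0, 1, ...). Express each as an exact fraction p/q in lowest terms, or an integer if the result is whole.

Answer: -3 4 10 11

Derivation:
Collision at t=1/4: particles 2 and 3 swap velocities; positions: p0=4 p1=13/2 p2=11 p3=11; velocities now: v0=-4 v1=2 v2=-4 v3=0
Collision at t=1: particles 1 and 2 swap velocities; positions: p0=1 p1=8 p2=8 p3=11; velocities now: v0=-4 v1=-4 v2=2 v3=0
Advance to t=2 (no further collisions before then); velocities: v0=-4 v1=-4 v2=2 v3=0; positions = -3 4 10 11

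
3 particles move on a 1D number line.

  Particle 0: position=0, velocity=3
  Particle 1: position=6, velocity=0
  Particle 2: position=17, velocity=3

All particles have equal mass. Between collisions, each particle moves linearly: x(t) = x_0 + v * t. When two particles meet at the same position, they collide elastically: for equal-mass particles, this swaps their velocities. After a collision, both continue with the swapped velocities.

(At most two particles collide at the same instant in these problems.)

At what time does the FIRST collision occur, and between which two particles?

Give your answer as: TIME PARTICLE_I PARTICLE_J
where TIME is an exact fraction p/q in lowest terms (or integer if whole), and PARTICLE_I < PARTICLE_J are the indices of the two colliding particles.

Answer: 2 0 1

Derivation:
Pair (0,1): pos 0,6 vel 3,0 -> gap=6, closing at 3/unit, collide at t=2
Pair (1,2): pos 6,17 vel 0,3 -> not approaching (rel speed -3 <= 0)
Earliest collision: t=2 between 0 and 1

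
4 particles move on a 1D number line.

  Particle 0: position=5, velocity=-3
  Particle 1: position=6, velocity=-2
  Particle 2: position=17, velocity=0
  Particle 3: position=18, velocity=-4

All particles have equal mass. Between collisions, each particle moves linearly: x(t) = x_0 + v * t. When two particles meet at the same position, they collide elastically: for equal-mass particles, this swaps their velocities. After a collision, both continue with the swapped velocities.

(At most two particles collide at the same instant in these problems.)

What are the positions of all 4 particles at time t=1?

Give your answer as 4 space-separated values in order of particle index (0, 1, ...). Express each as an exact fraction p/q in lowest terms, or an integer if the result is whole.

Answer: 2 4 14 17

Derivation:
Collision at t=1/4: particles 2 and 3 swap velocities; positions: p0=17/4 p1=11/2 p2=17 p3=17; velocities now: v0=-3 v1=-2 v2=-4 v3=0
Advance to t=1 (no further collisions before then); velocities: v0=-3 v1=-2 v2=-4 v3=0; positions = 2 4 14 17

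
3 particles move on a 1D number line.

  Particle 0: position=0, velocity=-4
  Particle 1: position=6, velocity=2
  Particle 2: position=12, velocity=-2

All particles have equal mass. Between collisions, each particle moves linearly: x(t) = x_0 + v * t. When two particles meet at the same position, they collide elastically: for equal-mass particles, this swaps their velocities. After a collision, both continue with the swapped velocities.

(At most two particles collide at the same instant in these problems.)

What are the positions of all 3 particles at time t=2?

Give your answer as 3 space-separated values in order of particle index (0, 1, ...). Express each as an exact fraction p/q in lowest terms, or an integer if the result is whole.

Collision at t=3/2: particles 1 and 2 swap velocities; positions: p0=-6 p1=9 p2=9; velocities now: v0=-4 v1=-2 v2=2
Advance to t=2 (no further collisions before then); velocities: v0=-4 v1=-2 v2=2; positions = -8 8 10

Answer: -8 8 10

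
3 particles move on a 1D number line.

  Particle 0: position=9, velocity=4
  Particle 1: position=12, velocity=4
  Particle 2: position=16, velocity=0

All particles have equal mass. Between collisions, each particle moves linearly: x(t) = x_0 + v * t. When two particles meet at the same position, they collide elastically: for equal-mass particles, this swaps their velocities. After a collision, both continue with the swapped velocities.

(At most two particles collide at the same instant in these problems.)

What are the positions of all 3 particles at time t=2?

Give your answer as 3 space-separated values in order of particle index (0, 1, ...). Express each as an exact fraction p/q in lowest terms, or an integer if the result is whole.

Collision at t=1: particles 1 and 2 swap velocities; positions: p0=13 p1=16 p2=16; velocities now: v0=4 v1=0 v2=4
Collision at t=7/4: particles 0 and 1 swap velocities; positions: p0=16 p1=16 p2=19; velocities now: v0=0 v1=4 v2=4
Advance to t=2 (no further collisions before then); velocities: v0=0 v1=4 v2=4; positions = 16 17 20

Answer: 16 17 20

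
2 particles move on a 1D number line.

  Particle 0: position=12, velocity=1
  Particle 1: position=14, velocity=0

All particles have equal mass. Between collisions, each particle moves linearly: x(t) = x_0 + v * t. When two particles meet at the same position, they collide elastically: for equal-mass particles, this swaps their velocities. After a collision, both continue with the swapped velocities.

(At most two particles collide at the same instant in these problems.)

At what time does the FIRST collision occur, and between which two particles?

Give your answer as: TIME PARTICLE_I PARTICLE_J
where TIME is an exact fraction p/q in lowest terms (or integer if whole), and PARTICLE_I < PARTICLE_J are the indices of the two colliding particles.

Answer: 2 0 1

Derivation:
Pair (0,1): pos 12,14 vel 1,0 -> gap=2, closing at 1/unit, collide at t=2
Earliest collision: t=2 between 0 and 1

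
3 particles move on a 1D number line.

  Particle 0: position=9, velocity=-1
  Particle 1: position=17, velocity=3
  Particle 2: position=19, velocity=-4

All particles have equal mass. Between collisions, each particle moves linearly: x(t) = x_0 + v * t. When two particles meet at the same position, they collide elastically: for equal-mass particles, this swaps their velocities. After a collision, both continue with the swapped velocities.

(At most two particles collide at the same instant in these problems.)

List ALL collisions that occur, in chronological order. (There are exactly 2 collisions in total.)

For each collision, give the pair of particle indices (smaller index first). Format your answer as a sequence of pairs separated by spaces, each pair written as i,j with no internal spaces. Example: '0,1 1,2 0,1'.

Answer: 1,2 0,1

Derivation:
Collision at t=2/7: particles 1 and 2 swap velocities; positions: p0=61/7 p1=125/7 p2=125/7; velocities now: v0=-1 v1=-4 v2=3
Collision at t=10/3: particles 0 and 1 swap velocities; positions: p0=17/3 p1=17/3 p2=27; velocities now: v0=-4 v1=-1 v2=3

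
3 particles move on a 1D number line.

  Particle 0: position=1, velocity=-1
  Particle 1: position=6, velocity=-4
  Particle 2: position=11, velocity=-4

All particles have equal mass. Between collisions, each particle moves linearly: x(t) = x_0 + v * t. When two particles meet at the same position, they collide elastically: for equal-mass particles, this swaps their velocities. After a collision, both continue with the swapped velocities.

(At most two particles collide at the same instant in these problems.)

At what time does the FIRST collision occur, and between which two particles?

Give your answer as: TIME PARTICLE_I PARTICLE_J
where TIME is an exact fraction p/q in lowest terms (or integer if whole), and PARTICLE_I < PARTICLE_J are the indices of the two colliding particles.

Answer: 5/3 0 1

Derivation:
Pair (0,1): pos 1,6 vel -1,-4 -> gap=5, closing at 3/unit, collide at t=5/3
Pair (1,2): pos 6,11 vel -4,-4 -> not approaching (rel speed 0 <= 0)
Earliest collision: t=5/3 between 0 and 1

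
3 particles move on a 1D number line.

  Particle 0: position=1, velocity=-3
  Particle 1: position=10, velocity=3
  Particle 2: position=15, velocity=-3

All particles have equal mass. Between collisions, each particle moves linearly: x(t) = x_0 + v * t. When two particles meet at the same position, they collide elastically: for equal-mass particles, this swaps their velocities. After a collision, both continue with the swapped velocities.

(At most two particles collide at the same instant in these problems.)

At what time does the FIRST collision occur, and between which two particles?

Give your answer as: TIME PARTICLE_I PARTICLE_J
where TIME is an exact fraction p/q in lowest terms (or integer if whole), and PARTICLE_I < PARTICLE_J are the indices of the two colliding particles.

Pair (0,1): pos 1,10 vel -3,3 -> not approaching (rel speed -6 <= 0)
Pair (1,2): pos 10,15 vel 3,-3 -> gap=5, closing at 6/unit, collide at t=5/6
Earliest collision: t=5/6 between 1 and 2

Answer: 5/6 1 2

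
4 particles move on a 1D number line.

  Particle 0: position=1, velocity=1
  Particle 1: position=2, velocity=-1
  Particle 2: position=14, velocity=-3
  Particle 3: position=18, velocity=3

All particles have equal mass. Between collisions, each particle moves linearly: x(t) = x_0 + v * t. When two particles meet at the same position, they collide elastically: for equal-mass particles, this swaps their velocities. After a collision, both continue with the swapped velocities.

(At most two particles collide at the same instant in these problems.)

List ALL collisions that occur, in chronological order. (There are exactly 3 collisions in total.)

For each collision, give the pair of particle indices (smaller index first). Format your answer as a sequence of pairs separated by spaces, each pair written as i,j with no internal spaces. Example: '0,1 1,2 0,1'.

Collision at t=1/2: particles 0 and 1 swap velocities; positions: p0=3/2 p1=3/2 p2=25/2 p3=39/2; velocities now: v0=-1 v1=1 v2=-3 v3=3
Collision at t=13/4: particles 1 and 2 swap velocities; positions: p0=-5/4 p1=17/4 p2=17/4 p3=111/4; velocities now: v0=-1 v1=-3 v2=1 v3=3
Collision at t=6: particles 0 and 1 swap velocities; positions: p0=-4 p1=-4 p2=7 p3=36; velocities now: v0=-3 v1=-1 v2=1 v3=3

Answer: 0,1 1,2 0,1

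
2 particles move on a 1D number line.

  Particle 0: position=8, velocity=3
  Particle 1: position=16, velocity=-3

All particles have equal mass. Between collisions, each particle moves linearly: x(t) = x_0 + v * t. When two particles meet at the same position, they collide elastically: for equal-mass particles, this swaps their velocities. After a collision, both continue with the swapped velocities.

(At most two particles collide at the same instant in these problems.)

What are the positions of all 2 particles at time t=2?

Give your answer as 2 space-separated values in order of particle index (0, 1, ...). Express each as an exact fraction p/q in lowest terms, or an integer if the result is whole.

Answer: 10 14

Derivation:
Collision at t=4/3: particles 0 and 1 swap velocities; positions: p0=12 p1=12; velocities now: v0=-3 v1=3
Advance to t=2 (no further collisions before then); velocities: v0=-3 v1=3; positions = 10 14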